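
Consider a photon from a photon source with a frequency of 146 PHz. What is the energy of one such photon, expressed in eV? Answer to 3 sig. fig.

Use h = 6.62607015e-34 J·s, 1 eV = 1.602176634e-19 J.
First convert: f = 146 PHz = 1.46e17 Hz.
Since E = hf for a photon, E = 9.674e-17 J.
Converting to eV: E = 603.8 eV ≈ 604 eV.

604 eV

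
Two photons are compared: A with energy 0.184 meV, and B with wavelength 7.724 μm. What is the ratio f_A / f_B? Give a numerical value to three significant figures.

1.15 × 10^-3

f_A = 4.449 × 10^10 Hz (from energy = 0.184 meV, via f = E/h).
f_B = 3.881 × 10^13 Hz (from wavelength = 7.724 μm, via f = c/λ).
Ratio = 4.449 × 10^10 / 3.881 × 10^13 = 1.15 × 10^-3.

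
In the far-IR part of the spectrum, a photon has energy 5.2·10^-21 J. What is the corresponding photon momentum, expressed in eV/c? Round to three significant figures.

0.0325 eV/c

For a photon p = E/c, so p = 1.735·10^-29 kg·m/s.
Converting to eV/c: p = 0.03246 eV/c ≈ 0.0325 eV/c.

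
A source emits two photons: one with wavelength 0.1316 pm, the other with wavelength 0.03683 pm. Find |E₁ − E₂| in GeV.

0.0242 GeV

Using E = hc/λ: E₁ = 1.5095 × 10^-12 J, E₂ = 5.3936 × 10^-12 J.
|ΔE| = |1.5095 × 10^-12 − 5.3936 × 10^-12| = 3.88 × 10^-12 J = 0.0242 GeV.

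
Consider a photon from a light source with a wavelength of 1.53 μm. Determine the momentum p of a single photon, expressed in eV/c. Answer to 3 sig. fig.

First convert: λ = 1.53 μm = 1.53·10^-6 m.
The photon relation is p = h/λ, giving p = 4.331·10^-28 kg·m/s.
Converting to eV/c: p = 0.8104 eV/c ≈ 0.810 eV/c.

0.810 eV/c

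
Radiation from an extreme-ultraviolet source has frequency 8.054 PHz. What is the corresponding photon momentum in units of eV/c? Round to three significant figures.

33.3 eV/c

In SI units: f = 8.054 PHz = 8.054·10^15 Hz.
The photon relation is p = hf/c, giving p = 1.780·10^-26 kg·m/s.
Converting to eV/c: p = 33.31 eV/c ≈ 33.3 eV/c.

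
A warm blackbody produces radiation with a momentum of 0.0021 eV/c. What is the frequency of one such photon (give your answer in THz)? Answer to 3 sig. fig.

0.508 THz

First convert: p = 0.0021 eV/c = 1.1223 × 10^-30 kg·m/s.
Since f = pc/h for a photon, f = 5.078 × 10^11 Hz.
Converting to THz: f = 0.5078 THz ≈ 0.508 THz.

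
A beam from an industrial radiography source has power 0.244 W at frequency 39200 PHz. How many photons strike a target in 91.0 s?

8.55e14 photons

Total energy: E_total = P·t = 0.244 × 91.0 = 22.20 J.
Per-photon energy: E = 2.597e-14 J.
N = E_total / E_photon = 8.55e14.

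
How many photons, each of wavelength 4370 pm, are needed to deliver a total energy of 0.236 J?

Per-photon energy: E = 4.546 × 10^-17 J (from wavelength = 4370 pm).
N = E_total / E_photon = 0.236 J / 4.546 × 10^-17 J = 5.19 × 10^15.

5.19 × 10^15 photons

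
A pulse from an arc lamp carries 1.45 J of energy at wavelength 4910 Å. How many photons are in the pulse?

Per-photon energy: E = 4.046e-19 J (from wavelength = 4910 Å).
N = E_total / E_photon = 1.45 J / 4.046e-19 J = 3.58e18.

3.58e18 photons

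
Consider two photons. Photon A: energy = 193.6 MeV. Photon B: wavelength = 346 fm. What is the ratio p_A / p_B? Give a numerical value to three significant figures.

p_A = 1.035e-19 kg·m/s (from energy = 193.6 MeV, via p = E/c).
p_B = 1.915e-21 kg·m/s (from wavelength = 346 fm, via p = h/λ).
Ratio = 1.035e-19 / 1.915e-21 = 54.0.

54.0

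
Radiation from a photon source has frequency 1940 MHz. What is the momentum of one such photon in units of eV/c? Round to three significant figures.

8.02e-6 eV/c

In SI units: f = 1940 MHz = 1.94e9 Hz.
For a photon p = hf/c, so p = 4.288e-33 kg·m/s.
Converting to eV/c: p = 8.023e-6 eV/c ≈ 8.02e-6 eV/c.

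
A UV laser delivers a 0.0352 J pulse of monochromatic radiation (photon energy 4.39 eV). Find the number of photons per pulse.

5.00e16 photons

Per-photon energy: E = 7.034e-19 J (from energy = 4.39 eV).
N = E_total / E_photon = 0.0352 J / 7.034e-19 J = 5.00e16.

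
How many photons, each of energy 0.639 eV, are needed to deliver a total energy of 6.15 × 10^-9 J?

6.01 × 10^10 photons

Per-photon energy: E = 1.024 × 10^-19 J (from energy = 0.639 eV).
N = E_total / E_photon = 6.15 × 10^-9 J / 1.024 × 10^-19 J = 6.01 × 10^10.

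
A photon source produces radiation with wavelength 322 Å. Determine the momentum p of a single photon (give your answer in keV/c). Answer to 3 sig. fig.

First convert: λ = 322 Å = 3.22 × 10^-8 m.
Since p = h/λ for a photon, p = 2.058 × 10^-26 kg·m/s.
Converting to keV/c: p = 0.03850 keV/c ≈ 0.0385 keV/c.

0.0385 keV/c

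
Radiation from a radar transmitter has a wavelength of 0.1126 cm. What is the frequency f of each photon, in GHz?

Take c = 2.99792458e8 m/s.
In SI units: λ = 0.1126 cm = 0.001126 m.
For a photon f = c/λ, so f = 2.662e11 Hz.
Converting to GHz: f = 266.2 GHz ≈ 266 GHz.

266 GHz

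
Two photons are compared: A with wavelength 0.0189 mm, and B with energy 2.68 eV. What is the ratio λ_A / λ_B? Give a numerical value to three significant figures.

40.9

λ_A = 1.890·10^-5 m (from wavelength = 0.0189 mm, via λ given directly).
λ_B = 4.626·10^-7 m (from energy = 2.68 eV, via λ = hc/E).
Ratio = 1.890·10^-5 / 4.626·10^-7 = 40.9.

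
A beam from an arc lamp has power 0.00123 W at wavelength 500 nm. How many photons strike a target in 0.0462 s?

1.43·10^14 photons

Total energy: E_total = P·t = 0.00123 × 0.0462 = 5.683·10^-5 J.
Per-photon energy: E = 3.973·10^-19 J.
N = E_total / E_photon = 1.43·10^14.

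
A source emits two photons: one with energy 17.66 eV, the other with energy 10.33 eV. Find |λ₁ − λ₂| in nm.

Using λ = hc/E: λ₁ = 7.0206e-8 m, λ₂ = 1.2002e-7 m.
|Δλ| = |7.0206e-8 − 1.2002e-7| = 4.98e-8 m = 49.8 nm.

49.8 nm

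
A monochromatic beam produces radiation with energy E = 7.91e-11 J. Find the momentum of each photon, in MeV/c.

494 MeV/c

Apply p = E/c: p = 2.638e-19 kg·m/s.
Converting to MeV/c: p = 493.7 MeV/c ≈ 494 MeV/c.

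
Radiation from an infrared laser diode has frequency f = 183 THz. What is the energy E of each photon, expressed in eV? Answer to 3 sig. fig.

Use h = 6.62607015e-34 J·s, 1 eV = 1.602176634e-19 J.
In SI units: f = 183 THz = 1.83e14 Hz.
The photon relation is E = hf, giving E = 1.213e-19 J.
Converting to eV: E = 0.7568 eV ≈ 0.757 eV.

0.757 eV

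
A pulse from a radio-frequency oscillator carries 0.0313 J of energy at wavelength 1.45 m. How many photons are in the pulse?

2.28e23 photons

Per-photon energy: E = 1.370e-25 J (from wavelength = 1.45 m).
N = E_total / E_photon = 0.0313 J / 1.370e-25 J = 2.28e23.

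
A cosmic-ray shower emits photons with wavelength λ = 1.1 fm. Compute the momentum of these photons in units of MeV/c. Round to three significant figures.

1130 MeV/c

First convert: λ = 1.1 fm = 1.1 × 10^-15 m.
For a photon p = h/λ, so p = 6.024 × 10^-19 kg·m/s.
Converting to MeV/c: p = 1127 MeV/c ≈ 1130 MeV/c.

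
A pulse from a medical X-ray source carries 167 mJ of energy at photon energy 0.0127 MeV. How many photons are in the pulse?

8.21e13 photons

Per-photon energy: E = 2.035e-15 J (from energy = 0.0127 MeV).
N = E_total / E_photon = 0.167 J / 2.035e-15 J = 8.21e13.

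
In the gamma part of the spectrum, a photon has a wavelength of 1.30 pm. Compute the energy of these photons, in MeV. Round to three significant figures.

0.954 MeV

(h = 6.62607015·10^-34 J·s, c = 2.99792458·10^8 m/s, 1 eV = 1.602176634·10^-19 J.)
Convert to SI: λ = 1.30 pm = 1.30·10^-12 m.
For a photon E = hc/λ, so E = 1.528·10^-13 J.
Converting to MeV: E = 0.9537 MeV ≈ 0.954 MeV.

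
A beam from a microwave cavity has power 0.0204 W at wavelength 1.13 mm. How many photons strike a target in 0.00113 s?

1.31 × 10^17 photons

Total energy: E_total = P·t = 0.0204 × 0.00113 = 2.305 × 10^-5 J.
Per-photon energy: E = 1.758 × 10^-22 J.
N = E_total / E_photon = 1.31 × 10^17.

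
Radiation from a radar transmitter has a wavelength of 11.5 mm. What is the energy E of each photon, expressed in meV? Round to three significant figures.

Take h = 6.62607015e-34 J·s, c = 2.99792458e8 m/s, 1 eV = 1.602176634e-19 J.
First convert: λ = 11.5 mm = 0.0115 m.
For a photon E = hc/λ, so E = 1.727e-23 J.
Converting to meV: E = 0.1078 meV ≈ 0.108 meV.

0.108 meV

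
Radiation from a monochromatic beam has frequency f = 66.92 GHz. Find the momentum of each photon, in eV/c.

2.77e-4 eV/c

Take h = 6.62607015e-34 J·s, c = 2.99792458e8 m/s, 1 eV = 1.602176634e-19 J.
First convert: f = 66.92 GHz = 6.692e10 Hz.
Since p = hf/c for a photon, p = 1.479e-31 kg·m/s.
Converting to eV/c: p = 2.768e-4 eV/c ≈ 2.77e-4 eV/c.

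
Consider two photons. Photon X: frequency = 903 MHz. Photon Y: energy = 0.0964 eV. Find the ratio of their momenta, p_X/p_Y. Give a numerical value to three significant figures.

p_X = 1.996 × 10^-33 kg·m/s (from frequency = 903 MHz, via p = hf/c).
p_Y = 5.152 × 10^-29 kg·m/s (from energy = 0.0964 eV, via p = E/c).
Ratio = 1.996 × 10^-33 / 5.152 × 10^-29 = 3.87 × 10^-5.

3.87 × 10^-5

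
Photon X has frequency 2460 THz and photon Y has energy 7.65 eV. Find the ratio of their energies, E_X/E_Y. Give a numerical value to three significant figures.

E_X = 1.630·10^-18 J (from frequency = 2460 THz, via E = hf).
E_Y = 1.226·10^-18 J (from energy = 7.65 eV, via E given directly).
Ratio = 1.630·10^-18 / 1.226·10^-18 = 1.33.

1.33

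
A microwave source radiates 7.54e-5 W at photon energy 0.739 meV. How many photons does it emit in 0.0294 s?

1.87e16 photons

Total energy: E_total = P·t = 7.54e-5 × 0.0294 = 2.217e-6 J.
Per-photon energy: E = 1.184e-22 J.
N = E_total / E_photon = 1.87e16.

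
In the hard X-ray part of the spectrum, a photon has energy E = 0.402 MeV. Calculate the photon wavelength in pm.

3.08 pm

Use h = 6.62607015 × 10^-34 J·s, c = 2.99792458 × 10^8 m/s, 1 eV = 1.602176634 × 10^-19 J.
In SI units: E = 0.402 MeV = 6.4408 × 10^-14 J.
Since λ = hc/E for a photon, λ = 3.084 × 10^-12 m.
Converting to pm: λ = 3.084 pm ≈ 3.08 pm.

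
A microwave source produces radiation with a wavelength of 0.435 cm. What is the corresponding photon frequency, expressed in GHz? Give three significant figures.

Convert to SI: λ = 0.435 cm = 0.00435 m.
Apply f = c/λ: f = 6.892 × 10^10 Hz.
Converting to GHz: f = 68.92 GHz ≈ 68.9 GHz.

68.9 GHz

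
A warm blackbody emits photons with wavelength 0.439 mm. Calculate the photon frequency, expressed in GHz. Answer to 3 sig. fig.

683 GHz

Take c = 2.99792458e8 m/s.
Convert to SI: λ = 0.439 mm = 4.39e-4 m.
The photon relation is f = c/λ, giving f = 6.829e11 Hz.
Converting to GHz: f = 682.9 GHz ≈ 683 GHz.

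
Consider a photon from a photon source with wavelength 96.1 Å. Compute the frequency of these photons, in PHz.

31.2 PHz

Take c = 2.99792458 × 10^8 m/s.
In SI units: λ = 96.1 Å = 9.61 × 10^-9 m.
Since f = c/λ for a photon, f = 3.120 × 10^16 Hz.
Converting to PHz: f = 31.20 PHz ≈ 31.2 PHz.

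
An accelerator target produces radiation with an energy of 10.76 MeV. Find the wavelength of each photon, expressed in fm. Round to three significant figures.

115 fm

Convert to SI: E = 10.76 MeV = 1.7239 × 10^-12 J.
The photon relation is λ = hc/E, giving λ = 1.152 × 10^-13 m.
Converting to fm: λ = 115.2 fm ≈ 115 fm.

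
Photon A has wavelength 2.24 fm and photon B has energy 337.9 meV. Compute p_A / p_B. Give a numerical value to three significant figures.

p_A = 2.958e-19 kg·m/s (from wavelength = 2.24 fm, via p = h/λ).
p_B = 1.806e-28 kg·m/s (from energy = 337.9 meV, via p = E/c).
Ratio = 2.958e-19 / 1.806e-28 = 1.64e9.

1.64e9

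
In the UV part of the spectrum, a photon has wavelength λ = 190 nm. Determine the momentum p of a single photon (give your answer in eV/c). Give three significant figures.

Convert to SI: λ = 190 nm = 1.9e-7 m.
Apply p = h/λ: p = 3.487e-27 kg·m/s.
Converting to eV/c: p = 6.525 eV/c ≈ 6.53 eV/c.

6.53 eV/c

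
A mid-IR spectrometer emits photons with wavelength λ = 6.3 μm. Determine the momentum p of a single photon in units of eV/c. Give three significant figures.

0.197 eV/c

First convert: λ = 6.3 μm = 6.3 × 10^-6 m.
Since p = h/λ for a photon, p = 1.052 × 10^-28 kg·m/s.
Converting to eV/c: p = 0.1968 eV/c ≈ 0.197 eV/c.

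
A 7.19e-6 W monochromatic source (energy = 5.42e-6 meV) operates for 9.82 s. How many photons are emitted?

8.13e22 photons

Total energy: E_total = P·t = 7.19e-6 × 9.82 = 7.061e-5 J.
Per-photon energy: E = 8.684e-28 J.
N = E_total / E_photon = 8.13e22.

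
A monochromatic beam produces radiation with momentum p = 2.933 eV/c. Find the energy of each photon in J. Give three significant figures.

4.70 × 10^-19 J

(c = 2.99792458 × 10^8 m/s, 1 eV = 1.602176634 × 10^-19 J.)
In SI units: p = 2.933 eV/c = 1.5675 × 10^-27 kg·m/s.
For a photon E = pc, so E = 4.699 × 10^-19 J.
So E ≈ 4.70 × 10^-19 J.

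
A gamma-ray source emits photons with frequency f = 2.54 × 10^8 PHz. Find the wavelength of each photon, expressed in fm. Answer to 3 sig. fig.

First convert: f = 2.54 × 10^8 PHz = 2.54 × 10^23 Hz.
Apply λ = c/f: λ = 1.180 × 10^-15 m.
Converting to fm: λ = 1.180 fm ≈ 1.18 fm.

1.18 fm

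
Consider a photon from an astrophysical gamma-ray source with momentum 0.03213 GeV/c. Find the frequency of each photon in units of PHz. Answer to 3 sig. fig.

7.77e6 PHz

In SI units: p = 0.03213 GeV/c = 1.7171e-20 kg·m/s.
For a photon f = pc/h, so f = 7.769e21 Hz.
Converting to PHz: f = 7.769e6 PHz ≈ 7.77e6 PHz.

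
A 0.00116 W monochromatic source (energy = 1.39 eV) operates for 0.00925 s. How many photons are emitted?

Total energy: E_total = P·t = 0.00116 × 0.00925 = 1.073 × 10^-5 J.
Per-photon energy: E = 2.227 × 10^-19 J.
N = E_total / E_photon = 4.82 × 10^13.

4.82 × 10^13 photons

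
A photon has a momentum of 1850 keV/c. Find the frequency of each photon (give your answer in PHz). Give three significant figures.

4.47e5 PHz

(h = 6.62607015e-34 J·s, c = 2.99792458e8 m/s, 1 eV = 1.602176634e-19 J.)
In SI units: p = 1850 keV/c = 9.8869e-22 kg·m/s.
Apply f = pc/h: f = 4.473e20 Hz.
Converting to PHz: f = 447300 PHz ≈ 4.47e5 PHz.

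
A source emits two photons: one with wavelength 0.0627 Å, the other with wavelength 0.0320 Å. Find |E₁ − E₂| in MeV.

0.190 MeV

Using E = hc/λ: E₁ = 3.168 × 10^-14 J, E₂ = 6.208 × 10^-14 J.
|ΔE| = |3.168 × 10^-14 − 6.208 × 10^-14| = 3.04 × 10^-14 J = 0.190 MeV.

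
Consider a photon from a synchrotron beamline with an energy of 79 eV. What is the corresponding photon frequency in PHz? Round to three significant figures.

(h = 6.62607015·10^-34 J·s, 1 eV = 1.602176634·10^-19 J.)
In SI units: E = 79 eV = 1.2657·10^-17 J.
Apply f = E/h: f = 1.910·10^16 Hz.
Converting to PHz: f = 19.10 PHz ≈ 19.1 PHz.

19.1 PHz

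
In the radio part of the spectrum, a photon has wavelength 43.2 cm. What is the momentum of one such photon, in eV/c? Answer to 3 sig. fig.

First convert: λ = 43.2 cm = 0.432 m.
Apply p = h/λ: p = 1.534e-33 kg·m/s.
Converting to eV/c: p = 2.870e-6 eV/c ≈ 2.87e-6 eV/c.

2.87e-6 eV/c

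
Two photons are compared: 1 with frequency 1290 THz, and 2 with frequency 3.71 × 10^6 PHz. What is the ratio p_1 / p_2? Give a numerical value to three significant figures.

3.48 × 10^-7

p_1 = 2.851 × 10^-27 kg·m/s (from frequency = 1290 THz, via p = hf/c).
p_2 = 8.200 × 10^-21 kg·m/s (from frequency = 3.71 × 10^6 PHz, via p = hf/c).
Ratio = 2.851 × 10^-27 / 8.200 × 10^-21 = 3.48 × 10^-7.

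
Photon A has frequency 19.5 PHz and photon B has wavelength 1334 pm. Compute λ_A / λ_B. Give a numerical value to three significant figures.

11.5

λ_A = 1.537e-8 m (from frequency = 19.5 PHz, via λ = c/f).
λ_B = 1.334e-9 m (from wavelength = 1334 pm, via λ given directly).
Ratio = 1.537e-8 / 1.334e-9 = 11.5.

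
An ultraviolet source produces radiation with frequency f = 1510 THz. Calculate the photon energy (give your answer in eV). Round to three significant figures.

6.24 eV

Take h = 6.62607015e-34 J·s, 1 eV = 1.602176634e-19 J.
Convert to SI: f = 1510 THz = 1.51e15 Hz.
For a photon E = hf, so E = 1.001e-18 J.
Converting to eV: E = 6.245 eV ≈ 6.24 eV.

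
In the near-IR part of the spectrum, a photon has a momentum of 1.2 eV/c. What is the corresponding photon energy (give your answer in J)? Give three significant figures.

1.92e-19 J

Use c = 2.99792458e8 m/s, 1 eV = 1.602176634e-19 J.
First convert: p = 1.2 eV/c = 6.4131e-28 kg·m/s.
The photon relation is E = pc, giving E = 1.923e-19 J.
So E ≈ 1.92e-19 J.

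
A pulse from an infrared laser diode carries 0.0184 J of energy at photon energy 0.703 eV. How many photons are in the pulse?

1.63·10^17 photons

Per-photon energy: E = 1.126·10^-19 J (from energy = 0.703 eV).
N = E_total / E_photon = 0.0184 J / 1.126·10^-19 J = 1.63·10^17.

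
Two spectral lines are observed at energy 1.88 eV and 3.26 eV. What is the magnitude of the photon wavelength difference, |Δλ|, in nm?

279 nm

Using λ = hc/E: λ₁ = 6.595 × 10^-7 m, λ₂ = 3.803 × 10^-7 m.
|Δλ| = |6.595 × 10^-7 − 3.803 × 10^-7| = 2.79 × 10^-7 m = 279 nm.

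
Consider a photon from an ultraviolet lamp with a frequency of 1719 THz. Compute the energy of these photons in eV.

7.11 eV

(h = 6.62607015 × 10^-34 J·s, 1 eV = 1.602176634 × 10^-19 J.)
First convert: f = 1719 THz = 1.719 × 10^15 Hz.
Apply E = hf: E = 1.139 × 10^-18 J.
Converting to eV: E = 7.109 eV ≈ 7.11 eV.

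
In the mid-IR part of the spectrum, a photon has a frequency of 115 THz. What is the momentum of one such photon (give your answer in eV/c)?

0.476 eV/c

Use h = 6.62607015e-34 J·s, c = 2.99792458e8 m/s, 1 eV = 1.602176634e-19 J.
In SI units: f = 115 THz = 1.15e14 Hz.
The photon relation is p = hf/c, giving p = 2.542e-28 kg·m/s.
Converting to eV/c: p = 0.4756 eV/c ≈ 0.476 eV/c.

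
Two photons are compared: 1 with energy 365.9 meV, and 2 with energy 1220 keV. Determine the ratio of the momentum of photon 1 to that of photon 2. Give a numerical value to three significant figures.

3.00 × 10^-7

p_1 = 1.955 × 10^-28 kg·m/s (from energy = 365.9 meV, via p = E/c).
p_2 = 6.520 × 10^-22 kg·m/s (from energy = 1220 keV, via p = E/c).
Ratio = 1.955 × 10^-28 / 6.520 × 10^-22 = 3.00 × 10^-7.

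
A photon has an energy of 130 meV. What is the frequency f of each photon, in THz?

Take h = 6.62607015e-34 J·s, 1 eV = 1.602176634e-19 J.
First convert: E = 130 meV = 2.0828e-20 J.
For a photon f = E/h, so f = 3.143e13 Hz.
Converting to THz: f = 31.43 THz ≈ 31.4 THz.

31.4 THz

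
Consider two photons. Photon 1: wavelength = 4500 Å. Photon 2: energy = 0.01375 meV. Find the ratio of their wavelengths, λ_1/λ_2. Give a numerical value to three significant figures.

4.99e-6

λ_1 = 4.500e-7 m (from wavelength = 4500 Å, via λ given directly).
λ_2 = 0.09017 m (from energy = 0.01375 meV, via λ = hc/E).
Ratio = 4.500e-7 / 0.09017 = 4.99e-6.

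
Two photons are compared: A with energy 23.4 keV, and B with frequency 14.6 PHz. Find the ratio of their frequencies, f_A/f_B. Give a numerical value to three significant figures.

f_A = 5.658e18 Hz (from energy = 23.4 keV, via f = E/h).
f_B = 1.460e16 Hz (from frequency = 14.6 PHz, via f given directly).
Ratio = 5.658e18 / 1.460e16 = 388.

388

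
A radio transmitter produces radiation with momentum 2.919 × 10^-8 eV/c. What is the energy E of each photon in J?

4.68 × 10^-27 J

(c = 2.99792458 × 10^8 m/s, 1 eV = 1.602176634 × 10^-19 J.)
In SI units: p = 2.919 × 10^-8 eV/c = 1.5600 × 10^-35 kg·m/s.
Since E = pc for a photon, E = 4.677 × 10^-27 J.
So E ≈ 4.68 × 10^-27 J.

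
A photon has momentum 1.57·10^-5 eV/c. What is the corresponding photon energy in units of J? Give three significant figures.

First convert: p = 1.57·10^-5 eV/c = 8.3905·10^-33 kg·m/s.
For a photon E = pc, so E = 2.515·10^-24 J.
So E ≈ 2.52·10^-24 J.

2.52·10^-24 J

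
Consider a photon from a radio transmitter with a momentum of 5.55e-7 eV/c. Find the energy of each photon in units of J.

8.89e-26 J

Convert to SI: p = 5.55e-7 eV/c = 2.9661e-34 kg·m/s.
The photon relation is E = pc, giving E = 8.892e-26 J.
So E ≈ 8.89e-26 J.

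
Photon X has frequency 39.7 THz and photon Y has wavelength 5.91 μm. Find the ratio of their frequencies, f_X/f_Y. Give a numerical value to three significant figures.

f_X = 3.970 × 10^13 Hz (from frequency = 39.7 THz, via f given directly).
f_Y = 5.073 × 10^13 Hz (from wavelength = 5.91 μm, via f = c/λ).
Ratio = 3.970 × 10^13 / 5.073 × 10^13 = 0.783.

0.783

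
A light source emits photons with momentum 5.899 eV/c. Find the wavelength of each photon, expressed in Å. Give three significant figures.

(h = 6.62607015e-34 J·s, c = 2.99792458e8 m/s, 1 eV = 1.602176634e-19 J.)
In SI units: p = 5.899 eV/c = 3.1526e-27 kg·m/s.
Apply λ = h/p: λ = 2.102e-7 m.
Converting to Å: λ = 2102 Å ≈ 2100 Å.

2100 Å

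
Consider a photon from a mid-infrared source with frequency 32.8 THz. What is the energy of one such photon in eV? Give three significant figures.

Convert to SI: f = 32.8 THz = 3.28 × 10^13 Hz.
Since E = hf for a photon, E = 2.173 × 10^-20 J.
Converting to eV: E = 0.1356 eV ≈ 0.136 eV.

0.136 eV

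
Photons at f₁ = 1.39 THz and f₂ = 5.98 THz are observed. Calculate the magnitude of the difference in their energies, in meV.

19.0 meV

Using E = hf: E₁ = 9.210e-22 J, E₂ = 3.962e-21 J.
|ΔE| = |9.210e-22 − 3.962e-21| = 3.04e-21 J = 19.0 meV.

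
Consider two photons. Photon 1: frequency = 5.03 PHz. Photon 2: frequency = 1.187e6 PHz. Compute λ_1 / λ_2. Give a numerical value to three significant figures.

λ_1 = 5.960e-8 m (from frequency = 5.03 PHz, via λ = c/f).
λ_2 = 2.526e-13 m (from frequency = 1.187e6 PHz, via λ = c/f).
Ratio = 5.960e-8 / 2.526e-13 = 2.36e5.

2.36e5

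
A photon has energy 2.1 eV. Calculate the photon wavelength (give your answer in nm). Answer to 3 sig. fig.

First convert: E = 2.1 eV = 3.3646e-19 J.
Since λ = hc/E for a photon, λ = 5.904e-7 m.
Converting to nm: λ = 590.4 nm ≈ 590 nm.

590 nm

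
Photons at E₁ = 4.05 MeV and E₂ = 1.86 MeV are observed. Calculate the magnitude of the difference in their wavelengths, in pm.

0.360 pm

Using λ = hc/E: λ₁ = 3.061 × 10^-13 m, λ₂ = 6.666 × 10^-13 m.
|Δλ| = |3.061 × 10^-13 − 6.666 × 10^-13| = 3.60 × 10^-13 m = 0.360 pm.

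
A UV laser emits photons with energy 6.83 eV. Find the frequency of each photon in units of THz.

(h = 6.62607015e-34 J·s, 1 eV = 1.602176634e-19 J.)
Convert to SI: E = 6.83 eV = 1.0943e-18 J.
Since f = E/h for a photon, f = 1.651e15 Hz.
Converting to THz: f = 1651 THz ≈ 1650 THz.

1650 THz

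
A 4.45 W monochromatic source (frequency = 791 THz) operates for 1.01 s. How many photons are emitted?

8.58·10^18 photons

Total energy: E_total = P·t = 4.45 × 1.01 = 4.495 J.
Per-photon energy: E = 5.241·10^-19 J.
N = E_total / E_photon = 8.58·10^18.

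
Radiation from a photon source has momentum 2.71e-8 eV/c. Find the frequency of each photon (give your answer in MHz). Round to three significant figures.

6.55 MHz

Use h = 6.62607015e-34 J·s, c = 2.99792458e8 m/s, 1 eV = 1.602176634e-19 J.
Convert to SI: p = 2.71e-8 eV/c = 1.4483e-35 kg·m/s.
Apply f = pc/h: f = 6.553e6 Hz.
Converting to MHz: f = 6.553 MHz ≈ 6.55 MHz.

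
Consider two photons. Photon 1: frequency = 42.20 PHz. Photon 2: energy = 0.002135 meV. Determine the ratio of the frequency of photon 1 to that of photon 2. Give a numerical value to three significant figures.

f_1 = 4.220 × 10^16 Hz (from frequency = 42.20 PHz, via f given directly).
f_2 = 5.162 × 10^8 Hz (from energy = 0.002135 meV, via f = E/h).
Ratio = 4.220 × 10^16 / 5.162 × 10^8 = 8.17 × 10^7.

8.17 × 10^7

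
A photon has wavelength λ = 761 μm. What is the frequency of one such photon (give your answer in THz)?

Convert to SI: λ = 761 μm = 7.61 × 10^-4 m.
Since f = c/λ for a photon, f = 3.939 × 10^11 Hz.
Converting to THz: f = 0.3939 THz ≈ 0.394 THz.

0.394 THz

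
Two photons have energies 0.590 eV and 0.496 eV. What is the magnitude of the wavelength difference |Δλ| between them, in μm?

Using λ = hc/E: λ₁ = 2.101e-6 m, λ₂ = 2.500e-6 m.
|Δλ| = |2.101e-6 − 2.500e-6| = 3.98e-7 m = 0.398 μm.

0.398 μm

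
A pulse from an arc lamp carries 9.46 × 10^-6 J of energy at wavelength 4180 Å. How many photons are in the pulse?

1.99 × 10^13 photons

Per-photon energy: E = 4.752 × 10^-19 J (from wavelength = 4180 Å).
N = E_total / E_photon = 9.46 × 10^-6 J / 4.752 × 10^-19 J = 1.99 × 10^13.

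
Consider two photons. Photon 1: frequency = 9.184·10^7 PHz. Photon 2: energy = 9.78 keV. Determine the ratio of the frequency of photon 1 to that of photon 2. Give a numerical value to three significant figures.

f_1 = 9.184·10^22 Hz (from frequency = 9.184·10^7 PHz, via f given directly).
f_2 = 2.365·10^18 Hz (from energy = 9.78 keV, via f = E/h).
Ratio = 9.184·10^22 / 2.365·10^18 = 3.88·10^4.

3.88·10^4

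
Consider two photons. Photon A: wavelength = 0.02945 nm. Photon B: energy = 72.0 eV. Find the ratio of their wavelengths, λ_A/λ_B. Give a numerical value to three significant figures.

1.71e-3

λ_A = 2.945e-11 m (from wavelength = 0.02945 nm, via λ given directly).
λ_B = 1.722e-8 m (from energy = 72.0 eV, via λ = hc/E).
Ratio = 2.945e-11 / 1.722e-8 = 1.71e-3.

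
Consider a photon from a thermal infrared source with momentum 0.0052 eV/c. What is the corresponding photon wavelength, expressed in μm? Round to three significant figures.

238 μm

In SI units: p = 0.0052 eV/c = 2.7790·10^-30 kg·m/s.
The photon relation is λ = h/p, giving λ = 2.384·10^-4 m.
Converting to μm: λ = 238.4 μm ≈ 238 μm.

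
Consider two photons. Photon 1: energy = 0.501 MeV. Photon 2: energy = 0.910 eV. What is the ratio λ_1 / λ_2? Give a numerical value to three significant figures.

λ_1 = 2.475e-12 m (from energy = 0.501 MeV, via λ = hc/E).
λ_2 = 1.362e-6 m (from energy = 0.910 eV, via λ = hc/E).
Ratio = 2.475e-12 / 1.362e-6 = 1.82e-6.

1.82e-6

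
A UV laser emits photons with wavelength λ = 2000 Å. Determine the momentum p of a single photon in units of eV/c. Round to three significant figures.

6.20 eV/c

Use h = 6.62607015e-34 J·s, c = 2.99792458e8 m/s, 1 eV = 1.602176634e-19 J.
First convert: λ = 2000 Å = 2.00e-7 m.
For a photon p = h/λ, so p = 3.313e-27 kg·m/s.
Converting to eV/c: p = 6.199 eV/c ≈ 6.20 eV/c.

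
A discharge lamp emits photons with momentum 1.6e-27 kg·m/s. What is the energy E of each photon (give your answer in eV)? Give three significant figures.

2.99 eV

Use c = 2.99792458e8 m/s, 1 eV = 1.602176634e-19 J.
Since E = pc for a photon, E = 4.797e-19 J.
Converting to eV: E = 2.994 eV ≈ 2.99 eV.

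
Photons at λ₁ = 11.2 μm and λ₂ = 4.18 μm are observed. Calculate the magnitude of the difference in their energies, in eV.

0.186 eV

Using E = hc/λ: E₁ = 1.774 × 10^-20 J, E₂ = 4.752 × 10^-20 J.
|ΔE| = |1.774 × 10^-20 − 4.752 × 10^-20| = 2.98 × 10^-20 J = 0.186 eV.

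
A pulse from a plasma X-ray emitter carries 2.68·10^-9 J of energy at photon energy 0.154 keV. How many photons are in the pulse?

Per-photon energy: E = 2.467·10^-17 J (from energy = 0.154 keV).
N = E_total / E_photon = 2.68·10^-9 J / 2.467·10^-17 J = 1.09·10^8.

1.09·10^8 photons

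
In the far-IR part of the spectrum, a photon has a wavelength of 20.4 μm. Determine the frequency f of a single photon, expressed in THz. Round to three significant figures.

Convert to SI: λ = 20.4 μm = 2.04e-5 m.
Apply f = c/λ: f = 1.470e13 Hz.
Converting to THz: f = 14.70 THz ≈ 14.7 THz.

14.7 THz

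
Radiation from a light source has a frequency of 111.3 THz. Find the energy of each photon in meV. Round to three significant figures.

First convert: f = 111.3 THz = 1.113 × 10^14 Hz.
Since E = hf for a photon, E = 7.375 × 10^-20 J.
Converting to meV: E = 460.3 meV ≈ 460 meV.

460 meV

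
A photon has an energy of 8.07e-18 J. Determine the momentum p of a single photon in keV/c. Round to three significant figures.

0.0504 keV/c

Apply p = E/c: p = 2.692e-26 kg·m/s.
Converting to keV/c: p = 0.05037 keV/c ≈ 0.0504 keV/c.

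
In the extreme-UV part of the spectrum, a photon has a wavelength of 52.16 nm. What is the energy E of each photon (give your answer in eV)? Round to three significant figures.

23.8 eV

(h = 6.62607015 × 10^-34 J·s, c = 2.99792458 × 10^8 m/s, 1 eV = 1.602176634 × 10^-19 J.)
First convert: λ = 52.16 nm = 5.216 × 10^-8 m.
The photon relation is E = hc/λ, giving E = 3.808 × 10^-18 J.
Converting to eV: E = 23.77 eV ≈ 23.8 eV.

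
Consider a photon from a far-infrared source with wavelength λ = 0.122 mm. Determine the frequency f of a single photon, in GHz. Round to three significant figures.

2460 GHz

Convert to SI: λ = 0.122 mm = 1.22e-4 m.
The photon relation is f = c/λ, giving f = 2.457e12 Hz.
Converting to GHz: f = 2457 GHz ≈ 2460 GHz.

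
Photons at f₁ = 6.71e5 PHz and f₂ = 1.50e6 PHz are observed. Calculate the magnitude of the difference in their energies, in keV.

Using E = hf: E₁ = 4.446e-13 J, E₂ = 9.939e-13 J.
|ΔE| = |4.446e-13 − 9.939e-13| = 5.49e-13 J = 3430 keV.

3430 keV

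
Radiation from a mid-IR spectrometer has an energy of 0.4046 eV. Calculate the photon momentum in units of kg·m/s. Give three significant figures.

Take c = 2.99792458 × 10^8 m/s, 1 eV = 1.602176634 × 10^-19 J.
First convert: E = 0.4046 eV = 6.4824 × 10^-20 J.
The photon relation is p = E/c, giving p = 2.162 × 10^-28 kg·m/s.
So p ≈ 2.16 × 10^-28 kg·m/s.

2.16 × 10^-28 kg·m/s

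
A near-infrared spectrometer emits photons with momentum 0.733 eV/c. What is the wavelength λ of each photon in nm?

Convert to SI: p = 0.733 eV/c = 3.9174 × 10^-28 kg·m/s.
The photon relation is λ = h/p, giving λ = 1.691 × 10^-6 m.
Converting to nm: λ = 1691 nm ≈ 1690 nm.

1690 nm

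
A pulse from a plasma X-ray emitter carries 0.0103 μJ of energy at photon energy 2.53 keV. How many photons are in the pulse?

Per-photon energy: E = 4.054 × 10^-16 J (from energy = 2.53 keV).
N = E_total / E_photon = 1.03 × 10^-8 J / 4.054 × 10^-16 J = 2.54 × 10^7.

2.54 × 10^7 photons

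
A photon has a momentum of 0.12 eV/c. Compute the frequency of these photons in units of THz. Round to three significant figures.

29.0 THz

First convert: p = 0.12 eV/c = 6.4131e-29 kg·m/s.
Apply f = pc/h: f = 2.902e13 Hz.
Converting to THz: f = 29.02 THz ≈ 29.0 THz.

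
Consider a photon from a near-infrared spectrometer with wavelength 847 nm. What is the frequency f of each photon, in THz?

Use c = 2.99792458·10^8 m/s.
Convert to SI: λ = 847 nm = 8.47·10^-7 m.
The photon relation is f = c/λ, giving f = 3.539·10^14 Hz.
Converting to THz: f = 353.9 THz ≈ 354 THz.

354 THz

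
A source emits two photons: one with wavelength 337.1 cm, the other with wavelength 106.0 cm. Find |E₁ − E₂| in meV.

Using E = hc/λ: E₁ = 5.8927 × 10^-26 J, E₂ = 1.8740 × 10^-25 J.
|ΔE| = |5.8927 × 10^-26 − 1.8740 × 10^-25| = 1.28 × 10^-25 J = 8.02 × 10^-4 meV.

8.02 × 10^-4 meV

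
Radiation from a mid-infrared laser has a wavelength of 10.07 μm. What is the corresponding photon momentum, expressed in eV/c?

0.123 eV/c

Convert to SI: λ = 10.07 μm = 1.007 × 10^-5 m.
Apply p = h/λ: p = 6.580 × 10^-29 kg·m/s.
Converting to eV/c: p = 0.1231 eV/c ≈ 0.123 eV/c.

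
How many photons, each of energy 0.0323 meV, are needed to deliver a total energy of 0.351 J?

6.78 × 10^22 photons

Per-photon energy: E = 5.175 × 10^-24 J (from energy = 0.0323 meV).
N = E_total / E_photon = 0.351 J / 5.175 × 10^-24 J = 6.78 × 10^22.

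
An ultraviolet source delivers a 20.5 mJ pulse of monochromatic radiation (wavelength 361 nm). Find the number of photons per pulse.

Per-photon energy: E = 5.503e-19 J (from wavelength = 361 nm).
N = E_total / E_photon = 0.0205 J / 5.503e-19 J = 3.73e16.

3.73e16 photons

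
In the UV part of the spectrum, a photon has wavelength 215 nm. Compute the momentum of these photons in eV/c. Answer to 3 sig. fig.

5.77 eV/c

Take h = 6.62607015·10^-34 J·s, c = 2.99792458·10^8 m/s, 1 eV = 1.602176634·10^-19 J.
First convert: λ = 215 nm = 2.15·10^-7 m.
The photon relation is p = h/λ, giving p = 3.082·10^-27 kg·m/s.
Converting to eV/c: p = 5.767 eV/c ≈ 5.77 eV/c.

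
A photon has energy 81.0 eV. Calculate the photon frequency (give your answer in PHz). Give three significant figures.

19.6 PHz

Use h = 6.62607015 × 10^-34 J·s, 1 eV = 1.602176634 × 10^-19 J.
In SI units: E = 81.0 eV = 1.2978 × 10^-17 J.
The photon relation is f = E/h, giving f = 1.959 × 10^16 Hz.
Converting to PHz: f = 19.59 PHz ≈ 19.6 PHz.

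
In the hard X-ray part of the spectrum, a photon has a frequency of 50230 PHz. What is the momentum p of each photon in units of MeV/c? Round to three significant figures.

0.208 MeV/c

Convert to SI: f = 50230 PHz = 5.023 × 10^19 Hz.
Apply p = hf/c: p = 1.110 × 10^-22 kg·m/s.
Converting to MeV/c: p = 0.2077 MeV/c ≈ 0.208 MeV/c.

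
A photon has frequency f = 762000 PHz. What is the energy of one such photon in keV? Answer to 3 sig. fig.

3150 keV

Take h = 6.62607015e-34 J·s, 1 eV = 1.602176634e-19 J.
In SI units: f = 762000 PHz = 7.620e20 Hz.
For a photon E = hf, so E = 5.049e-13 J.
Converting to keV: E = 3151 keV ≈ 3150 keV.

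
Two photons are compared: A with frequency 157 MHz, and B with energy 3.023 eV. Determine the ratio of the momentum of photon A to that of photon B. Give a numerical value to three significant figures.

p_A = 3.470 × 10^-34 kg·m/s (from frequency = 157 MHz, via p = hf/c).
p_B = 1.616 × 10^-27 kg·m/s (from energy = 3.023 eV, via p = E/c).
Ratio = 3.470 × 10^-34 / 1.616 × 10^-27 = 2.15 × 10^-7.

2.15 × 10^-7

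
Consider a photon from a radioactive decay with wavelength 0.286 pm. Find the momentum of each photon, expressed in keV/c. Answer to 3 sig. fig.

4340 keV/c

Use h = 6.62607015e-34 J·s, c = 2.99792458e8 m/s, 1 eV = 1.602176634e-19 J.
First convert: λ = 0.286 pm = 2.86e-13 m.
Since p = h/λ for a photon, p = 2.317e-21 kg·m/s.
Converting to keV/c: p = 4335 keV/c ≈ 4340 keV/c.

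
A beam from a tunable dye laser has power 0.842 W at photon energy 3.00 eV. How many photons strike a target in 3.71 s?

Total energy: E_total = P·t = 0.842 × 3.71 = 3.124 J.
Per-photon energy: E = 4.807e-19 J.
N = E_total / E_photon = 6.50e18.

6.50e18 photons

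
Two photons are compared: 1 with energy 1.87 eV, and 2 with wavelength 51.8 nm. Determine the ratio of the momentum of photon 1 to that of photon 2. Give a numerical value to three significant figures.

p_1 = 9.994·10^-28 kg·m/s (from energy = 1.87 eV, via p = E/c).
p_2 = 1.279·10^-26 kg·m/s (from wavelength = 51.8 nm, via p = h/λ).
Ratio = 9.994·10^-28 / 1.279·10^-26 = 0.0781.

0.0781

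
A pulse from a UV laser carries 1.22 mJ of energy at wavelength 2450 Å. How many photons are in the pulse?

1.50·10^15 photons

Per-photon energy: E = 8.108·10^-19 J (from wavelength = 2450 Å).
N = E_total / E_photon = 0.00122 J / 8.108·10^-19 J = 1.50·10^15.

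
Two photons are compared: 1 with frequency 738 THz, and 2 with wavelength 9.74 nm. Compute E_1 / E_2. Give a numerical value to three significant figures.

E_1 = 4.890 × 10^-19 J (from frequency = 738 THz, via E = hf).
E_2 = 2.039 × 10^-17 J (from wavelength = 9.74 nm, via E = hc/λ).
Ratio = 4.890 × 10^-19 / 2.039 × 10^-17 = 0.0240.

0.0240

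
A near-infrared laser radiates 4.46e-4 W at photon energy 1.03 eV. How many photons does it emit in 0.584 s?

1.58e15 photons

Total energy: E_total = P·t = 4.46e-4 × 0.584 = 2.605e-4 J.
Per-photon energy: E = 1.650e-19 J.
N = E_total / E_photon = 1.58e15.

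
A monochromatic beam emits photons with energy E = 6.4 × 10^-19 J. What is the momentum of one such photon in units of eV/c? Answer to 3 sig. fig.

Since p = E/c for a photon, p = 2.135 × 10^-27 kg·m/s.
Converting to eV/c: p = 3.995 eV/c ≈ 3.99 eV/c.

3.99 eV/c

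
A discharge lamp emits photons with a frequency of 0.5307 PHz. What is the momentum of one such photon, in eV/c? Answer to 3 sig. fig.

2.19 eV/c

(h = 6.62607015e-34 J·s, c = 2.99792458e8 m/s, 1 eV = 1.602176634e-19 J.)
First convert: f = 0.5307 PHz = 5.307e14 Hz.
The photon relation is p = hf/c, giving p = 1.173e-27 kg·m/s.
Converting to eV/c: p = 2.195 eV/c ≈ 2.19 eV/c.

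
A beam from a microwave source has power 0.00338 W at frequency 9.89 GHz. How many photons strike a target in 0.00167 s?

8.61e17 photons

Total energy: E_total = P·t = 0.00338 × 0.00167 = 5.645e-6 J.
Per-photon energy: E = 6.553e-24 J.
N = E_total / E_photon = 8.61e17.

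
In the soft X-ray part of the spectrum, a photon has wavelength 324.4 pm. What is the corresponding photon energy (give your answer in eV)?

Take h = 6.62607015 × 10^-34 J·s, c = 2.99792458 × 10^8 m/s, 1 eV = 1.602176634 × 10^-19 J.
Convert to SI: λ = 324.4 pm = 3.244 × 10^-10 m.
Since E = hc/λ for a photon, E = 6.123 × 10^-16 J.
Converting to eV: E = 3822 eV ≈ 3820 eV.

3820 eV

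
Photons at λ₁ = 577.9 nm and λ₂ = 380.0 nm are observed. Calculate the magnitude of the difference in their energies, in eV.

Using E = hc/λ: E₁ = 3.4374 × 10^-19 J, E₂ = 5.2275 × 10^-19 J.
|ΔE| = |3.4374 × 10^-19 − 5.2275 × 10^-19| = 1.79 × 10^-19 J = 1.12 eV.

1.12 eV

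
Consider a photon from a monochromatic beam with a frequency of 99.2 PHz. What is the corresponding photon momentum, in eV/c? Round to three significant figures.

410 eV/c

In SI units: f = 99.2 PHz = 9.92e16 Hz.
Apply p = hf/c: p = 2.193e-25 kg·m/s.
Converting to eV/c: p = 410.3 eV/c ≈ 410 eV/c.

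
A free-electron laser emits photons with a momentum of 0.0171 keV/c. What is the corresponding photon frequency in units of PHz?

Take h = 6.62607015 × 10^-34 J·s, c = 2.99792458 × 10^8 m/s, 1 eV = 1.602176634 × 10^-19 J.
Convert to SI: p = 0.0171 keV/c = 9.1387 × 10^-27 kg·m/s.
For a photon f = pc/h, so f = 4.135 × 10^15 Hz.
Converting to PHz: f = 4.135 PHz ≈ 4.13 PHz.

4.13 PHz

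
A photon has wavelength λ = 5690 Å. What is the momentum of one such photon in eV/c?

2.18 eV/c

Use h = 6.62607015e-34 J·s, c = 2.99792458e8 m/s, 1 eV = 1.602176634e-19 J.
Convert to SI: λ = 5690 Å = 5.69e-7 m.
Since p = h/λ for a photon, p = 1.165e-27 kg·m/s.
Converting to eV/c: p = 2.179 eV/c ≈ 2.18 eV/c.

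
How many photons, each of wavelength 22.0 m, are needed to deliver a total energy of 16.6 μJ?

Per-photon energy: E = 9.029e-27 J (from wavelength = 22.0 m).
N = E_total / E_photon = 1.66e-5 J / 9.029e-27 J = 1.84e21.

1.84e21 photons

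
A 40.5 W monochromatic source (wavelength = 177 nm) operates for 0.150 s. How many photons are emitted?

5.41 × 10^18 photons

Total energy: E_total = P·t = 40.5 × 0.150 = 6.075 J.
Per-photon energy: E = 1.122 × 10^-18 J.
N = E_total / E_photon = 5.41 × 10^18.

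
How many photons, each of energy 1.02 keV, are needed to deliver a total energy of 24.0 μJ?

Per-photon energy: E = 1.634e-16 J (from energy = 1.02 keV).
N = E_total / E_photon = 2.40e-5 J / 1.634e-16 J = 1.47e11.

1.47e11 photons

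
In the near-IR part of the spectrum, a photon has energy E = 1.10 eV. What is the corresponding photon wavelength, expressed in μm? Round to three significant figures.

Convert to SI: E = 1.10 eV = 1.7624 × 10^-19 J.
Since λ = hc/E for a photon, λ = 1.127 × 10^-6 m.
Converting to μm: λ = 1.127 μm ≈ 1.13 μm.

1.13 μm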